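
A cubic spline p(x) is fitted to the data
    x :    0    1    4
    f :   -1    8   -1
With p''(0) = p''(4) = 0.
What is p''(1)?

-9

Let M_i = p''(x_i). Step sizes h_i = 1, 3; slopes of the chords Δ_i = (y_(i+1) - y_i)/h_i = 9, -3.
  1·M_0 + 8·M_1 + 3·M_2 = 6(Δ_1 - Δ_0) = -72
Natural end conditions: M_0 = M_2 = 0.
Solving the tridiagonal system: M_0 = 0, M_1 = -9, M_2 = 0.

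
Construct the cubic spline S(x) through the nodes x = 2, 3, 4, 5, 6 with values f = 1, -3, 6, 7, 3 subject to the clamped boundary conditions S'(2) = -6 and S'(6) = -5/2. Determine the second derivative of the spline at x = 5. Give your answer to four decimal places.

-4.9643

With σ_i denoting the second derivative at x_i, h_i = 1, 1, 1, 1, and Δ_i = (y_(i+1) − y_i)/h_i = -4, 9, 1, -4:
  1·σ_0 + 4·σ_1 + 1·σ_2 = 6(Δ_1 - Δ_0) = 78
  1·σ_1 + 4·σ_2 + 1·σ_3 = 6(Δ_2 - Δ_1) = -48
  1·σ_2 + 4·σ_3 + 1·σ_4 = 6(Δ_3 - Δ_2) = -30
Clamped end conditions give two more equations: 2h_0·σ_0 + h_0·σ_1 = 6(Δ_0 - S'(2)) = 12 and h_3·σ_3 + 2h_3·σ_4 = 6(S'(6) - Δ_3) = 9.
Hence σ_0 = -377/56, σ_1 = 713/28, σ_2 = -137/8, σ_3 = -139/28, σ_4 = 391/56.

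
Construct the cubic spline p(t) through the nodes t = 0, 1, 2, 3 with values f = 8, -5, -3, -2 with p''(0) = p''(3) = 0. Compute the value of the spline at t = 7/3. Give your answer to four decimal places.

-2.1975

With M_i denoting the second derivative at x_i, h_i = 1, 1, 1, and Δ_i = (y_(i+1) − y_i)/h_i = -13, 2, 1:
  1·M_0 + 4·M_1 + 1·M_2 = 6(Δ_1 - Δ_0) = 90
  1·M_1 + 4·M_2 + 1·M_3 = 6(Δ_2 - Δ_1) = -6
Natural end conditions: M_0 = M_3 = 0.
Solving the tridiagonal system: M_0 = 0, M_1 = 122/5, M_2 = -38/5, M_3 = 0.
On [2, 3], p(t) = -3 + 53/15·(t - 2) - 19/5·(t - 2)² + 19/15·(t - 2)³.
With (t - 2) = 1/3: p(7/3) = -178/81.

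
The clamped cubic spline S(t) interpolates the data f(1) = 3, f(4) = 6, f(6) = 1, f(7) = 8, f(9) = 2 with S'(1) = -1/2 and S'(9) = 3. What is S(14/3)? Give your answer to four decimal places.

3.0177

With M_i denoting the second derivative at x_i, h_i = 3, 2, 1, 2, and Δ_i = (y_(i+1) − y_i)/h_i = 1, -5/2, 7, -3:
  3·M_0 + 10·M_1 + 2·M_2 = 6(Δ_1 - Δ_0) = -21
  2·M_1 + 6·M_2 + 1·M_3 = 6(Δ_2 - Δ_1) = 57
  1·M_2 + 6·M_3 + 2·M_4 = 6(Δ_3 - Δ_2) = -60
Clamped end conditions give two more equations: 2h_0·M_0 + h_0·M_1 = 6(Δ_0 - S'(1)) = 9 and h_3·M_3 + 2h_3·M_4 = 6(S'(9) - Δ_3) = 36.
Hence M_0 = 715/151, M_1 = -977/151, M_2 = 2227/151, M_3 = -2801/151, M_4 = 5519/302.
On [4, 6], S(t) = 6 - 937/302·(t - 4) - 977/302·(t - 4)² + 267/151·(t - 4)³.
With (t - 4) = 2/3: S(14/3) = 1367/453.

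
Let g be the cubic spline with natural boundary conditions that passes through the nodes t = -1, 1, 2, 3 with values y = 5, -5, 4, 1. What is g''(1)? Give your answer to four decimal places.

17.7391

With σ_i denoting the second derivative at x_i, h_i = 2, 1, 1, and Δ_i = (y_(i+1) − y_i)/h_i = -5, 9, -3:
  2·σ_0 + 6·σ_1 + 1·σ_2 = 6(Δ_1 - Δ_0) = 84
  1·σ_1 + 4·σ_2 + 1·σ_3 = 6(Δ_2 - Δ_1) = -72
Natural end conditions: σ_0 = σ_3 = 0.
Hence σ_0 = 0, σ_1 = 408/23, σ_2 = -516/23, σ_3 = 0.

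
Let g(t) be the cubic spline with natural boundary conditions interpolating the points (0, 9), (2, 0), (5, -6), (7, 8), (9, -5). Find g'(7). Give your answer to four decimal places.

With M_i denoting the second derivative at x_i, h_i = 2, 3, 2, 2, and Δ_i = (y_(i+1) − y_i)/h_i = -9/2, -2, 7, -13/2:
  2·M_0 + 10·M_1 + 3·M_2 = 6(Δ_1 - Δ_0) = 15
  3·M_1 + 10·M_2 + 2·M_3 = 6(Δ_2 - Δ_1) = 54
  2·M_2 + 8·M_3 + 2·M_4 = 6(Δ_3 - Δ_2) = -81
Natural end conditions: M_0 = M_4 = 0.
Solving: M_0 = 0, M_1 = -321/344, M_2 = 1395/172, M_3 = -8361/688, M_4 = 0.
On [7, 9], g'(t) = b_3 + 2c_3·(t - 7) + 3d_3·(t - 7)² with b_3 = Δ_3 - h_3(2M_3 + M_4)/6 = 551/344, c_3 = M_3/2 = -8361/1376, d_3 = (M_4 - M_3)/(6h_3) = 2787/2752. So g'(7) = 551/344.

1.6017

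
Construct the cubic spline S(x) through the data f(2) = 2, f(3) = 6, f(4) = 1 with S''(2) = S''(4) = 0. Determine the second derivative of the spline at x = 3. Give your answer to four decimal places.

Put M_i = S'' at the i-th knot. Here h = (1, 1) and Δ = (4, -5), so the interior equations h_(i-1)·M_(i-1) + 2(h_(i-1)+h_i)·M_i + h_i·M_(i+1) = 6(Δ_i − Δ_(i-1)) read
  1·M_0 + 4·M_1 + 1·M_2 = 6(Δ_1 - Δ_0) = -54
Natural end conditions: M_0 = M_2 = 0.
Solving the tridiagonal system: M_0 = 0, M_1 = -27/2, M_2 = 0.

-13.5000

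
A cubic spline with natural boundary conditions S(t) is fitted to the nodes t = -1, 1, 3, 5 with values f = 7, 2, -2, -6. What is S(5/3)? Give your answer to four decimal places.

0.5877

Let σ_i = S''(x_i). Step sizes h_i = 2, 2, 2; slopes of the chords Δ_i = (y_(i+1) - y_i)/h_i = -5/2, -2, -2.
  2·σ_0 + 8·σ_1 + 2·σ_2 = 6(Δ_1 - Δ_0) = 3
  2·σ_1 + 8·σ_2 + 2·σ_3 = 6(Δ_2 - Δ_1) = 0
Natural end conditions: σ_0 = σ_3 = 0.
Solving the tridiagonal system: σ_0 = 0, σ_1 = 2/5, σ_2 = -1/10, σ_3 = 0.
On [1, 3], S(t) = 2 - 67/30·(t - 1) + 1/5·(t - 1)² - 1/24·(t - 1)³.
With (t - 1) = 2/3: S(5/3) = 238/405.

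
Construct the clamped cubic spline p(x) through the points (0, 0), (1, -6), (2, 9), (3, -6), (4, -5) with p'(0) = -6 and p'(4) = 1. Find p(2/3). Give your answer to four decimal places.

With σ_i denoting the second derivative at x_i, h_i = 1, 1, 1, 1, and Δ_i = (y_(i+1) − y_i)/h_i = -6, 15, -15, 1:
  1·σ_0 + 4·σ_1 + 1·σ_2 = 6(Δ_1 - Δ_0) = 126
  1·σ_1 + 4·σ_2 + 1·σ_3 = 6(Δ_2 - Δ_1) = -180
  1·σ_2 + 4·σ_3 + 1·σ_4 = 6(Δ_3 - Δ_2) = 96
Clamped end conditions give two more equations: 2h_0·σ_0 + h_0·σ_1 = 6(Δ_0 - p'(0)) = 0 and h_3·σ_3 + 2h_3·σ_4 = 6(p'(4) - Δ_3) = 0.
Solving the tridiagonal system: σ_0 = -197/7, σ_1 = 394/7, σ_2 = -71, σ_3 = 334/7, σ_4 = -167/7.
On [0, 1], p(x) = 0 - 6·x - 197/14·x² + 197/14·x³.
With x = 2/3: p(2/3) = -1150/189.

-6.0847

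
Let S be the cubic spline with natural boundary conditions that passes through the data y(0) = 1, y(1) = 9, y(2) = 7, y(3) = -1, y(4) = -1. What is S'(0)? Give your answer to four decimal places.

10.1071

Write M_i for S''(x_i). With h_i = 1, 1, 1, 1 and divided differences Δ_i = 8, -2, -8, 0, the continuity of S' gives the tridiagonal system
  1·M_0 + 4·M_1 + 1·M_2 = 6(Δ_1 - Δ_0) = -60
  1·M_1 + 4·M_2 + 1·M_3 = 6(Δ_2 - Δ_1) = -36
  1·M_2 + 4·M_3 + 1·M_4 = 6(Δ_3 - Δ_2) = 48
Natural end conditions: M_0 = M_4 = 0.
Solving: M_0 = 0, M_1 = -177/14, M_2 = -66/7, M_3 = 201/14, M_4 = 0.
On [0, 1], S'(x) = b_0 + 2c_0·x + 3d_0·x² with b_0 = Δ_0 - h_0(2M_0 + M_1)/6 = 283/28, c_0 = M_0/2 = 0, d_0 = (M_1 - M_0)/(6h_0) = -59/28. So S'(0) = 283/28.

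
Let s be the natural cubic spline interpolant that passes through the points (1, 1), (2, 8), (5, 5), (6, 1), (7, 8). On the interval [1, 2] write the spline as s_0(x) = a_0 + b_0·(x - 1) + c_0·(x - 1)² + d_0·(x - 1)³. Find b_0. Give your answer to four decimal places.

Let m_i = s''(x_i). Step sizes h_i = 1, 3, 1, 1; slopes of the chords Δ_i = (y_(i+1) - y_i)/h_i = 7, -1, -4, 7.
  1·m_0 + 8·m_1 + 3·m_2 = 6(Δ_1 - Δ_0) = -48
  3·m_1 + 8·m_2 + 1·m_3 = 6(Δ_2 - Δ_1) = -18
  1·m_2 + 4·m_3 + 1·m_4 = 6(Δ_3 - Δ_2) = 66
Natural end conditions: m_0 = m_4 = 0.
Solving the tridiagonal system: m_0 = 0, m_1 = -537/106, m_2 = -132/53, m_3 = 1815/106, m_4 = 0.
On [1, 2], with s_0(x) = a_0 + b_0·(x - 1) + c_0·(x - 1)² + d_0·(x - 1)³: c_0 = m_0/2 = 0, d_0 = (m_1 - m_0)/(6h_0) = -179/212, b_0 = Δ_0 - h_0(2m_0 + m_1)/6 = 1663/212.

7.8443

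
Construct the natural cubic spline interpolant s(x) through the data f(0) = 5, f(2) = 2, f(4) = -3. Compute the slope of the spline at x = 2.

-2

With M_i denoting the second derivative at x_i, h_i = 2, 2, and Δ_i = (y_(i+1) − y_i)/h_i = -3/2, -5/2:
  2·M_0 + 8·M_1 + 2·M_2 = 6(Δ_1 - Δ_0) = -6
Natural end conditions: M_0 = M_2 = 0.
Solving: M_0 = 0, M_1 = -3/4, M_2 = 0.
On [2, 4], s'(x) = b_1 + 2c_1·(x - 2) + 3d_1·(x - 2)² with b_1 = Δ_1 - h_1(2M_1 + M_2)/6 = -2, c_1 = M_1/2 = -3/8, d_1 = (M_2 - M_1)/(6h_1) = 1/16. So s'(2) = -2.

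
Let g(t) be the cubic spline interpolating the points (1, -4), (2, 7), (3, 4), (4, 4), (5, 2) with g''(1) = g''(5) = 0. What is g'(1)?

With m_i denoting the second derivative at x_i, h_i = 1, 1, 1, 1, and Δ_i = (y_(i+1) − y_i)/h_i = 11, -3, 0, -2:
  1·m_0 + 4·m_1 + 1·m_2 = 6(Δ_1 - Δ_0) = -84
  1·m_1 + 4·m_2 + 1·m_3 = 6(Δ_2 - Δ_1) = 18
  1·m_2 + 4·m_3 + 1·m_4 = 6(Δ_3 - Δ_2) = -12
Natural end conditions: m_0 = m_4 = 0.
Solving: m_0 = 0, m_1 = -24, m_2 = 12, m_3 = -6, m_4 = 0.
On [1, 2], g'(t) = b_0 + 2c_0·(t - 1) + 3d_0·(t - 1)² with b_0 = Δ_0 - h_0(2m_0 + m_1)/6 = 15, c_0 = m_0/2 = 0, d_0 = (m_1 - m_0)/(6h_0) = -4. So g'(1) = 15.

15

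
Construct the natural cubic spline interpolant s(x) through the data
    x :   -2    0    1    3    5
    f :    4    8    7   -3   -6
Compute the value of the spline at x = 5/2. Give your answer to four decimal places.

Let σ_i = s''(x_i). Step sizes h_i = 2, 1, 2, 2; slopes of the chords Δ_i = (y_(i+1) - y_i)/h_i = 2, -1, -5, -3/2.
  2·σ_0 + 6·σ_1 + 1·σ_2 = 6(Δ_1 - Δ_0) = -18
  1·σ_1 + 6·σ_2 + 2·σ_3 = 6(Δ_2 - Δ_1) = -24
  2·σ_2 + 8·σ_3 + 2·σ_4 = 6(Δ_3 - Δ_2) = 21
Natural end conditions: σ_0 = σ_4 = 0.
Solving the tridiagonal system: σ_0 = 0, σ_1 = -279/128, σ_2 = -315/64, σ_3 = 987/256, σ_4 = 0.
On [1, 3], s(x) = 7 - 769/256·(x - 1) - 315/128·(x - 1)² + 749/1024·(x - 1)³.
With (x - 1) = 3/2: s(5/2) = -4705/8192.

-0.5743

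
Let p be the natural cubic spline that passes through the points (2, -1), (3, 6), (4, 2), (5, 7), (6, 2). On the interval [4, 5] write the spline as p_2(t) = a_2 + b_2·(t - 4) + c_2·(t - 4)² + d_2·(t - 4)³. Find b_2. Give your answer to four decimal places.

0.3750

Let σ_i = p''(x_i). Step sizes h_i = 1, 1, 1, 1; slopes of the chords Δ_i = (y_(i+1) - y_i)/h_i = 7, -4, 5, -5.
  1·σ_0 + 4·σ_1 + 1·σ_2 = 6(Δ_1 - Δ_0) = -66
  1·σ_1 + 4·σ_2 + 1·σ_3 = 6(Δ_2 - Δ_1) = 54
  1·σ_2 + 4·σ_3 + 1·σ_4 = 6(Δ_3 - Δ_2) = -60
Natural end conditions: σ_0 = σ_4 = 0.
Hence σ_0 = 0, σ_1 = -633/28, σ_2 = 171/7, σ_3 = -591/28, σ_4 = 0.
On [4, 5], with p_2(t) = a_2 + b_2·(t - 4) + c_2·(t - 4)² + d_2·(t - 4)³: c_2 = σ_2/2 = 171/14, d_2 = (σ_3 - σ_2)/(6h_2) = -425/56, b_2 = Δ_2 - h_2(2σ_2 + σ_3)/6 = 3/8.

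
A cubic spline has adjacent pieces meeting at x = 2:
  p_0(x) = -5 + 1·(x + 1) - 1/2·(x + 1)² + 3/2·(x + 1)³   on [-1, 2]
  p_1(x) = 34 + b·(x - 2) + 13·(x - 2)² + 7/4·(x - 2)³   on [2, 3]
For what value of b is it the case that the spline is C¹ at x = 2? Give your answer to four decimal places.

38.5000

p_0'(x) = 1 - 1·(x + 1) + 9/2·(x + 1)², so p_0'(2) = 77/2. On the right, p_1'(2) = b, so b = 77/2.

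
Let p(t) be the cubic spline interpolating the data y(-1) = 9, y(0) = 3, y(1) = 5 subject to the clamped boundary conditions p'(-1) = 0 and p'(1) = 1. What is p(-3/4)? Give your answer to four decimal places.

Write m_i for p''(x_i). With h_i = 1, 1 and divided differences Δ_i = -6, 2, the continuity of p' gives the tridiagonal system
  1·m_0 + 4·m_1 + 1·m_2 = 6(Δ_1 - Δ_0) = 48
Clamped end conditions give two more equations: 2h_0·m_0 + h_0·m_1 = 6(Δ_0 - p'(-1)) = -36 and h_1·m_1 + 2h_1·m_2 = 6(p'(1) - Δ_1) = -6.
Solving the tridiagonal system: m_0 = -59/2, m_1 = 23, m_2 = -29/2.
On [-1, 0], p(t) = 9 + 0·(t + 1) - 59/4·(t + 1)² + 35/4·(t + 1)³.
With (t + 1) = 1/4: p(-3/4) = 2103/256.

8.2148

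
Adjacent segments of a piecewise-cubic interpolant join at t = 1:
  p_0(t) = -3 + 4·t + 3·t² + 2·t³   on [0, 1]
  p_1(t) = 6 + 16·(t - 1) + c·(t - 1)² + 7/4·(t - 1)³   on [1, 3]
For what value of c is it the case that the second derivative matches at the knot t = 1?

p_0''(t) = 6 + 12·t, so p_0''(1) = 18. On the right, p_1''(1) = 2c, so c = 9.

9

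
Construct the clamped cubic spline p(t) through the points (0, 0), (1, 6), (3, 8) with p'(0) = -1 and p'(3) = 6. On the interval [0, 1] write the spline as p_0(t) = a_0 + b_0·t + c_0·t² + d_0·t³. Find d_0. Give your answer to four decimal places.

-7.1667

Write M_i for p''(x_i). With h_i = 1, 2 and divided differences Δ_i = 6, 1, the continuity of p' gives the tridiagonal system
  1·M_0 + 6·M_1 + 2·M_2 = 6(Δ_1 - Δ_0) = -30
Clamped end conditions give two more equations: 2h_0·M_0 + h_0·M_1 = 6(Δ_0 - p'(0)) = 42 and h_1·M_1 + 2h_1·M_2 = 6(p'(3) - Δ_1) = 30.
Solving the tridiagonal system: M_0 = 85/3, M_1 = -44/3, M_2 = 89/6.
On [0, 1], with p_0(t) = a_0 + b_0·t + c_0·t² + d_0·t³: c_0 = M_0/2 = 85/6, d_0 = (M_1 - M_0)/(6h_0) = -43/6, b_0 = Δ_0 - h_0(2M_0 + M_1)/6 = -1.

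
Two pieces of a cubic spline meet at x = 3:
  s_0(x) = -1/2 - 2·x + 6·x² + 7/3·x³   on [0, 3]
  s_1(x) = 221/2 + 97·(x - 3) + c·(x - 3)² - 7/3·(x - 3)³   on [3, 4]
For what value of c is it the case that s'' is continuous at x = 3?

27

s_0''(x) = 12 + 14·x, so s_0''(3) = 54. On the right, s_1''(3) = 2c, so c = 27.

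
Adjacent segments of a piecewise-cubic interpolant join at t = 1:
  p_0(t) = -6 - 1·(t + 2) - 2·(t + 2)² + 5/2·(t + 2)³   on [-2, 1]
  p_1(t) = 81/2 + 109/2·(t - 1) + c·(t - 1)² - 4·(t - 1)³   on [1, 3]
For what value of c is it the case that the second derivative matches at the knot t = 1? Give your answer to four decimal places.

p_0''(t) = -4 + 15·(t + 2), so p_0''(1) = 41. On the right, p_1''(1) = 2c, so c = 41/2.

20.5000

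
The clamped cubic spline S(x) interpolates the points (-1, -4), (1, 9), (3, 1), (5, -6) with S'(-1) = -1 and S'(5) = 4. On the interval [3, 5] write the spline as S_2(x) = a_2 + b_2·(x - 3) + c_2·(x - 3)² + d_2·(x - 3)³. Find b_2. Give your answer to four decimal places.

-7.6333

Put M_i = S'' at the i-th knot. Here h = (2, 2, 2) and Δ = (13/2, -4, -7/2), so the interior equations h_(i-1)·M_(i-1) + 2(h_(i-1)+h_i)·M_i + h_i·M_(i+1) = 6(Δ_i − Δ_(i-1)) read
  2·M_0 + 8·M_1 + 2·M_2 = 6(Δ_1 - Δ_0) = -63
  2·M_1 + 8·M_2 + 2·M_3 = 6(Δ_2 - Δ_1) = 3
Clamped end conditions give two more equations: 2h_0·M_0 + h_0·M_1 = 6(Δ_0 - S'(-1)) = 45 and h_2·M_2 + 2h_2·M_3 = 6(S'(5) - Δ_2) = 45.
Hence M_0 = 262/15, M_1 = -373/30, M_2 = 23/30, M_3 = 163/15.
On [3, 5], with S_2(x) = a_2 + b_2·(x - 3) + c_2·(x - 3)² + d_2·(x - 3)³: c_2 = M_2/2 = 23/60, d_2 = (M_3 - M_2)/(6h_2) = 101/120, b_2 = Δ_2 - h_2(2M_2 + M_3)/6 = -229/30.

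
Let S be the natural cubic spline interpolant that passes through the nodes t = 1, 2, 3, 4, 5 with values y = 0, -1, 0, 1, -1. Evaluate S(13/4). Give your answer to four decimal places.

0.4065

Put m_i = S'' at the i-th knot. Here h = (1, 1, 1, 1) and Δ = (-1, 1, 1, -2), so the interior equations h_(i-1)·m_(i-1) + 2(h_(i-1)+h_i)·m_i + h_i·m_(i+1) = 6(Δ_i − Δ_(i-1)) read
  1·m_0 + 4·m_1 + 1·m_2 = 6(Δ_1 - Δ_0) = 12
  1·m_1 + 4·m_2 + 1·m_3 = 6(Δ_2 - Δ_1) = 0
  1·m_2 + 4·m_3 + 1·m_4 = 6(Δ_3 - Δ_2) = -18
Natural end conditions: m_0 = m_4 = 0.
Hence m_0 = 0, m_1 = 81/28, m_2 = 3/7, m_3 = -129/28, m_4 = 0.
On [3, 4], S(t) = 0 + 13/8·(t - 3) + 3/14·(t - 3)² - 47/56·(t - 3)³.
With (t - 3) = 1/4: S(13/4) = 1457/3584.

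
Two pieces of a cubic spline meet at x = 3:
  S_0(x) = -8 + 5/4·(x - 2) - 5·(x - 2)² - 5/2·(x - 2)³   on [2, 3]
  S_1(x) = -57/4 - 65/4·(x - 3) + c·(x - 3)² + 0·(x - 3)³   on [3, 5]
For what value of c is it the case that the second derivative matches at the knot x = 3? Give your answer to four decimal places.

S_0''(x) = -10 - 15·(x - 2), so S_0''(3) = -25. On the right, S_1''(3) = 2c, so c = -25/2.

-12.5000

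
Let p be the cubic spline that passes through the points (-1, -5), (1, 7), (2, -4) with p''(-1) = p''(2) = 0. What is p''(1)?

Let m_i = p''(x_i). Step sizes h_i = 2, 1; slopes of the chords Δ_i = (y_(i+1) - y_i)/h_i = 6, -11.
  2·m_0 + 6·m_1 + 1·m_2 = 6(Δ_1 - Δ_0) = -102
Natural end conditions: m_0 = m_2 = 0.
Forward elimination and back-substitution give m_0 = 0, m_1 = -17, m_2 = 0.

-17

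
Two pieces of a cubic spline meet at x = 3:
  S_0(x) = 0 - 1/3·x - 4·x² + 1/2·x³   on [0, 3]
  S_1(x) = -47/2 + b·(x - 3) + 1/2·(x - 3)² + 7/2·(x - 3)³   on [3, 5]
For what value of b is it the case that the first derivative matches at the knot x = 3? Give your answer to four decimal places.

S_0'(x) = -1/3 - 8·x + 3/2·x², so S_0'(3) = -65/6. On the right, S_1'(3) = b, so b = -65/6.

-10.8333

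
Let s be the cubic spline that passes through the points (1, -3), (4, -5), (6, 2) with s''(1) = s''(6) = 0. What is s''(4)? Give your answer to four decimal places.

2.5000

Write M_i for s''(x_i). With h_i = 3, 2 and divided differences Δ_i = -2/3, 7/2, the continuity of s' gives the tridiagonal system
  3·M_0 + 10·M_1 + 2·M_2 = 6(Δ_1 - Δ_0) = 25
Natural end conditions: M_0 = M_2 = 0.
Hence M_0 = 0, M_1 = 5/2, M_2 = 0.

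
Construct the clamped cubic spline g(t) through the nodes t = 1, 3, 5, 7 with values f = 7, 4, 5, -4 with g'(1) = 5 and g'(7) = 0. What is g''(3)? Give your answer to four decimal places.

Put m_i = g'' at the i-th knot. Here h = (2, 2, 2) and Δ = (-3/2, 1/2, -9/2), so the interior equations h_(i-1)·m_(i-1) + 2(h_(i-1)+h_i)·m_i + h_i·m_(i+1) = 6(Δ_i − Δ_(i-1)) read
  2·m_0 + 8·m_1 + 2·m_2 = 6(Δ_1 - Δ_0) = 12
  2·m_1 + 8·m_2 + 2·m_3 = 6(Δ_2 - Δ_1) = -30
Clamped end conditions give two more equations: 2h_0·m_0 + h_0·m_1 = 6(Δ_0 - g'(1)) = -39 and h_2·m_2 + 2h_2·m_3 = 6(g'(7) - Δ_2) = 27.
Hence m_0 = -79/6, m_1 = 41/6, m_2 = -49/6, m_3 = 65/6.

6.8333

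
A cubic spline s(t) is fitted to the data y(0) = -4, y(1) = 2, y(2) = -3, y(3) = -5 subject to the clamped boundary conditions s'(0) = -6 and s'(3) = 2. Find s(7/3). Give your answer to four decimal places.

-4.6642

Write σ_i for s''(x_i). With h_i = 1, 1, 1 and divided differences Δ_i = 6, -5, -2, the continuity of s' gives the tridiagonal system
  1·σ_0 + 4·σ_1 + 1·σ_2 = 6(Δ_1 - Δ_0) = -66
  1·σ_1 + 4·σ_2 + 1·σ_3 = 6(Δ_2 - Δ_1) = 18
Clamped end conditions give two more equations: 2h_0·σ_0 + h_0·σ_1 = 6(Δ_0 - s'(0)) = 72 and h_2·σ_2 + 2h_2·σ_3 = 6(s'(3) - Δ_2) = 24.
Forward elimination and back-substitution give σ_0 = 782/15, σ_1 = -484/15, σ_2 = 164/15, σ_3 = 98/15.
On [2, 3], s(t) = -3 - 101/15·(t - 2) + 82/15·(t - 2)² - 11/15·(t - 2)³.
With (t - 2) = 1/3: s(7/3) = -1889/405.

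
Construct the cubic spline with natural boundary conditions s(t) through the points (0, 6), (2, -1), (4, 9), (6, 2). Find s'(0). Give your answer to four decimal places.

With m_i denoting the second derivative at x_i, h_i = 2, 2, 2, and Δ_i = (y_(i+1) − y_i)/h_i = -7/2, 5, -7/2:
  2·m_0 + 8·m_1 + 2·m_2 = 6(Δ_1 - Δ_0) = 51
  2·m_1 + 8·m_2 + 2·m_3 = 6(Δ_2 - Δ_1) = -51
Natural end conditions: m_0 = m_3 = 0.
Hence m_0 = 0, m_1 = 17/2, m_2 = -17/2, m_3 = 0.
On [0, 2], s'(t) = b_0 + 2c_0·t + 3d_0·t² with b_0 = Δ_0 - h_0(2m_0 + m_1)/6 = -19/3, c_0 = m_0/2 = 0, d_0 = (m_1 - m_0)/(6h_0) = 17/24. So s'(0) = -19/3.

-6.3333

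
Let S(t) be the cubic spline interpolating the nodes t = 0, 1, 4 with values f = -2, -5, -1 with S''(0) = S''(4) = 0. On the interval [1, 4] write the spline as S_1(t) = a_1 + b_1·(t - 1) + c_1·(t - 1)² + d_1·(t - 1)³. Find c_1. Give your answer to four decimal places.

1.6250

With m_i denoting the second derivative at x_i, h_i = 1, 3, and Δ_i = (y_(i+1) − y_i)/h_i = -3, 4/3:
  1·m_0 + 8·m_1 + 3·m_2 = 6(Δ_1 - Δ_0) = 26
Natural end conditions: m_0 = m_2 = 0.
Hence m_0 = 0, m_1 = 13/4, m_2 = 0.
On [1, 4], with S_1(t) = a_1 + b_1·(t - 1) + c_1·(t - 1)² + d_1·(t - 1)³: c_1 = m_1/2 = 13/8, d_1 = (m_2 - m_1)/(6h_1) = -13/72, b_1 = Δ_1 - h_1(2m_1 + m_2)/6 = -23/12.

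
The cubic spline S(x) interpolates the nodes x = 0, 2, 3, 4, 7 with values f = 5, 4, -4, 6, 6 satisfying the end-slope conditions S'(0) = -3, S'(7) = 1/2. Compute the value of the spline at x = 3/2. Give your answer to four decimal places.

Write σ_i for S''(x_i). With h_i = 2, 1, 1, 3 and divided differences Δ_i = -1/2, -8, 10, 0, the continuity of S' gives the tridiagonal system
  2·σ_0 + 6·σ_1 + 1·σ_2 = 6(Δ_1 - Δ_0) = -45
  1·σ_1 + 4·σ_2 + 1·σ_3 = 6(Δ_2 - Δ_1) = 108
  1·σ_2 + 8·σ_3 + 3·σ_4 = 6(Δ_3 - Δ_2) = -60
Clamped end conditions give two more equations: 2h_0·σ_0 + h_0·σ_1 = 6(Δ_0 - S'(0)) = 15 and h_3·σ_3 + 2h_3·σ_4 = 6(S'(7) - Δ_3) = 3.
Forward elimination and back-substitution give σ_0 = 3953/316, σ_1 = -1384/79, σ_2 = 5545/158, σ_3 = -1174/79, σ_4 = 1253/158.
On [0, 2], S(x) = 5 - 3·x + 3953/632·x² - 3163/1264·x³.
With x = 3/2: S(3/2) = 61963/10112.

6.1277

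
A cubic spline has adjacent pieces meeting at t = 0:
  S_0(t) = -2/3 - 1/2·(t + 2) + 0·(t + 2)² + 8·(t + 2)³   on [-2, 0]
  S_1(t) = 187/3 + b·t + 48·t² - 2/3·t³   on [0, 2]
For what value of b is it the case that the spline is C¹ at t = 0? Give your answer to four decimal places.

S_0'(t) = -1/2 + 0·(t + 2) + 24·(t + 2)², so S_0'(0) = 191/2. On the right, S_1'(0) = b, so b = 191/2.

95.5000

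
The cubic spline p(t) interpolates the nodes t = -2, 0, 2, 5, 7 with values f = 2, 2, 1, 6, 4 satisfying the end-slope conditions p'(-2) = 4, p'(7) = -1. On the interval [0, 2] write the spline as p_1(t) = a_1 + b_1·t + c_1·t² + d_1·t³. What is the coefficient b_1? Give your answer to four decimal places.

Let m_i = p''(x_i). Step sizes h_i = 2, 2, 3, 2; slopes of the chords Δ_i = (y_(i+1) - y_i)/h_i = 0, -1/2, 5/3, -1.
  2·m_0 + 8·m_1 + 2·m_2 = 6(Δ_1 - Δ_0) = -3
  2·m_1 + 10·m_2 + 3·m_3 = 6(Δ_2 - Δ_1) = 13
  3·m_2 + 10·m_3 + 2·m_4 = 6(Δ_3 - Δ_2) = -16
Clamped end conditions give two more equations: 2h_0·m_0 + h_0·m_1 = 6(Δ_0 - p'(-2)) = -24 and h_3·m_3 + 2h_3·m_4 = 6(p'(7) - Δ_3) = 0.
Forward elimination and back-substitution give m_0 = -2257/354, m_1 = 133/177, m_2 = 331/177, m_3 = -425/177, m_4 = 425/354.
On [0, 2], with p_1(t) = a_1 + b_1·t + c_1·t² + d_1·t³: c_1 = m_1/2 = 133/354, d_1 = (m_2 - m_1)/(6h_1) = 11/118, b_1 = Δ_1 - h_1(2m_1 + m_2)/6 = -575/354.

-1.6243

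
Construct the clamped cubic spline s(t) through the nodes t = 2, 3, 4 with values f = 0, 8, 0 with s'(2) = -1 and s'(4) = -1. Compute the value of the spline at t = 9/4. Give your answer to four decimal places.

1.0859

Let M_i = s''(x_i). Step sizes h_i = 1, 1; slopes of the chords Δ_i = (y_(i+1) - y_i)/h_i = 8, -8.
  1·M_0 + 4·M_1 + 1·M_2 = 6(Δ_1 - Δ_0) = -96
Clamped end conditions give two more equations: 2h_0·M_0 + h_0·M_1 = 6(Δ_0 - s'(2)) = 54 and h_1·M_1 + 2h_1·M_2 = 6(s'(4) - Δ_1) = 42.
Solving: M_0 = 51, M_1 = -48, M_2 = 45.
On [2, 3], s(t) = 0 - 1·(t - 2) + 51/2·(t - 2)² - 33/2·(t - 2)³.
With (t - 2) = 1/4: s(9/4) = 139/128.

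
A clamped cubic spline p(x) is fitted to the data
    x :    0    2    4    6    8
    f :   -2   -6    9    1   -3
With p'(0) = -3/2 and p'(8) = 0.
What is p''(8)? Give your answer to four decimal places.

Put σ_i = p'' at the i-th knot. Here h = (2, 2, 2, 2) and Δ = (-2, 15/2, -4, -2), so the interior equations h_(i-1)·σ_(i-1) + 2(h_(i-1)+h_i)·σ_i + h_i·σ_(i+1) = 6(Δ_i − Δ_(i-1)) read
  2·σ_0 + 8·σ_1 + 2·σ_2 = 6(Δ_1 - Δ_0) = 57
  2·σ_1 + 8·σ_2 + 2·σ_3 = 6(Δ_2 - Δ_1) = -69
  2·σ_2 + 8·σ_3 + 2·σ_4 = 6(Δ_3 - Δ_2) = 12
Clamped end conditions give two more equations: 2h_0·σ_0 + h_0·σ_1 = 6(Δ_0 - p'(0)) = -3 and h_3·σ_3 + 2h_3·σ_4 = 6(p'(8) - Δ_3) = 12.
Solving the tridiagonal system: σ_0 = -27/4, σ_1 = 12, σ_2 = -51/4, σ_3 = 9/2, σ_4 = 3/4.

0.7500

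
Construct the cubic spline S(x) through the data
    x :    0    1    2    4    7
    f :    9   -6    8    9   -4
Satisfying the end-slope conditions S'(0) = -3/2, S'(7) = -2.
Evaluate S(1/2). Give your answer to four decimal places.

1.8882

Write M_i for S''(x_i). With h_i = 1, 1, 2, 3 and divided differences Δ_i = -15, 14, 1/2, -13/3, the continuity of S' gives the tridiagonal system
  1·M_0 + 4·M_1 + 1·M_2 = 6(Δ_1 - Δ_0) = 174
  1·M_1 + 6·M_2 + 2·M_3 = 6(Δ_2 - Δ_1) = -81
  2·M_2 + 10·M_3 + 3·M_4 = 6(Δ_3 - Δ_2) = -29
Clamped end conditions give two more equations: 2h_0·M_0 + h_0·M_1 = 6(Δ_0 - S'(0)) = -81 and h_3·M_3 + 2h_3·M_4 = 6(S'(7) - Δ_3) = 14.
Hence M_0 = -3889/52, M_1 = 1783/26, M_2 = -1327/52, M_3 = 23/13, M_4 = 113/78.
On [0, 1], S(x) = 9 - 3/2·x - 3889/104·x² + 2485/104·x³.
With x = 1/2: S(1/2) = 1571/832.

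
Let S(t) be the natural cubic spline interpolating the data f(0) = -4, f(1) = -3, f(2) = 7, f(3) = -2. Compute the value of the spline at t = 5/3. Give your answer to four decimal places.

Let m_i = S''(x_i). Step sizes h_i = 1, 1, 1; slopes of the chords Δ_i = (y_(i+1) - y_i)/h_i = 1, 10, -9.
  1·m_0 + 4·m_1 + 1·m_2 = 6(Δ_1 - Δ_0) = 54
  1·m_1 + 4·m_2 + 1·m_3 = 6(Δ_2 - Δ_1) = -114
Natural end conditions: m_0 = m_3 = 0.
Hence m_0 = 0, m_1 = 22, m_2 = -34, m_3 = 0.
On [1, 2], S(t) = -3 + 25/3·(t - 1) + 11·(t - 1)² - 28/3·(t - 1)³.
With (t - 1) = 2/3: S(5/3) = 379/81.

4.6790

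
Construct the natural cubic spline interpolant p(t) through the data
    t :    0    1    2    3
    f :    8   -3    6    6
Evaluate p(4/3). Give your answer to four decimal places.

-1.0914

Put σ_i = p'' at the i-th knot. Here h = (1, 1, 1) and Δ = (-11, 9, 0), so the interior equations h_(i-1)·σ_(i-1) + 2(h_(i-1)+h_i)·σ_i + h_i·σ_(i+1) = 6(Δ_i − Δ_(i-1)) read
  1·σ_0 + 4·σ_1 + 1·σ_2 = 6(Δ_1 - Δ_0) = 120
  1·σ_1 + 4·σ_2 + 1·σ_3 = 6(Δ_2 - Δ_1) = -54
Natural end conditions: σ_0 = σ_3 = 0.
Solving: σ_0 = 0, σ_1 = 178/5, σ_2 = -112/5, σ_3 = 0.
On [1, 2], p(t) = -3 + 13/15·(t - 1) + 89/5·(t - 1)² - 29/3·(t - 1)³.
With (t - 1) = 1/3: p(4/3) = -442/405.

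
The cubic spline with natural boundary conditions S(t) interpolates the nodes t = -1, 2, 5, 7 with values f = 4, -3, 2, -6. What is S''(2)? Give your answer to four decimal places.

Let M_i = S''(x_i). Step sizes h_i = 3, 3, 2; slopes of the chords Δ_i = (y_(i+1) - y_i)/h_i = -7/3, 5/3, -4.
  3·M_0 + 12·M_1 + 3·M_2 = 6(Δ_1 - Δ_0) = 24
  3·M_1 + 10·M_2 + 2·M_3 = 6(Δ_2 - Δ_1) = -34
Natural end conditions: M_0 = M_3 = 0.
Solving the tridiagonal system: M_0 = 0, M_1 = 114/37, M_2 = -160/37, M_3 = 0.

3.0811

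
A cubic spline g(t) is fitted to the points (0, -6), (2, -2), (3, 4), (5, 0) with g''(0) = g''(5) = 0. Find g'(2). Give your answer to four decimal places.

5.6571

Put M_i = g'' at the i-th knot. Here h = (2, 1, 2) and Δ = (2, 6, -2), so the interior equations h_(i-1)·M_(i-1) + 2(h_(i-1)+h_i)·M_i + h_i·M_(i+1) = 6(Δ_i − Δ_(i-1)) read
  2·M_0 + 6·M_1 + 1·M_2 = 6(Δ_1 - Δ_0) = 24
  1·M_1 + 6·M_2 + 2·M_3 = 6(Δ_2 - Δ_1) = -48
Natural end conditions: M_0 = M_3 = 0.
Hence M_0 = 0, M_1 = 192/35, M_2 = -312/35, M_3 = 0.
On [2, 3], g'(t) = b_1 + 2c_1·(t - 2) + 3d_1·(t - 2)² with b_1 = Δ_1 - h_1(2M_1 + M_2)/6 = 198/35, c_1 = M_1/2 = 96/35, d_1 = (M_2 - M_1)/(6h_1) = -12/5. So g'(2) = 198/35.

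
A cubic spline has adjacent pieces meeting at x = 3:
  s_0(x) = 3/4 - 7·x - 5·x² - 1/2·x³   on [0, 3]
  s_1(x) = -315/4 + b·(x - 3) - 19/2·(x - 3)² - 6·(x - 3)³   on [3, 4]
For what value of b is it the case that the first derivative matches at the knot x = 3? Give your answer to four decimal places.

s_0'(x) = -7 - 10·x - 3/2·x², so s_0'(3) = -101/2. On the right, s_1'(3) = b, so b = -101/2.

-50.5000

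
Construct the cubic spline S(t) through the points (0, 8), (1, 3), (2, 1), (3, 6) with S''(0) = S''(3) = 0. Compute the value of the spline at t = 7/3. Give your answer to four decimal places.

2.0494

Write m_i for S''(x_i). With h_i = 1, 1, 1 and divided differences Δ_i = -5, -2, 5, the continuity of S' gives the tridiagonal system
  1·m_0 + 4·m_1 + 1·m_2 = 6(Δ_1 - Δ_0) = 18
  1·m_1 + 4·m_2 + 1·m_3 = 6(Δ_2 - Δ_1) = 42
Natural end conditions: m_0 = m_3 = 0.
Solving: m_0 = 0, m_1 = 2, m_2 = 10, m_3 = 0.
On [2, 3], S(t) = 1 + 5/3·(t - 2) + 5·(t - 2)² - 5/3·(t - 2)³.
With (t - 2) = 1/3: S(7/3) = 166/81.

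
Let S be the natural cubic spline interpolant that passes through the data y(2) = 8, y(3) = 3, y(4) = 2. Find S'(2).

With σ_i denoting the second derivative at x_i, h_i = 1, 1, and Δ_i = (y_(i+1) − y_i)/h_i = -5, -1:
  1·σ_0 + 4·σ_1 + 1·σ_2 = 6(Δ_1 - Δ_0) = 24
Natural end conditions: σ_0 = σ_2 = 0.
Hence σ_0 = 0, σ_1 = 6, σ_2 = 0.
On [2, 3], S'(t) = b_0 + 2c_0·(t - 2) + 3d_0·(t - 2)² with b_0 = Δ_0 - h_0(2σ_0 + σ_1)/6 = -6, c_0 = σ_0/2 = 0, d_0 = (σ_1 - σ_0)/(6h_0) = 1. So S'(2) = -6.

-6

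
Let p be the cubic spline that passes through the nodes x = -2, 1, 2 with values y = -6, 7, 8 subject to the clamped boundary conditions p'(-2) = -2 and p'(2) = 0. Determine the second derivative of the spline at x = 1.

Write m_i for p''(x_i). With h_i = 3, 1 and divided differences Δ_i = 13/3, 1, the continuity of p' gives the tridiagonal system
  3·m_0 + 8·m_1 + 1·m_2 = 6(Δ_1 - Δ_0) = -20
Clamped end conditions give two more equations: 2h_0·m_0 + h_0·m_1 = 6(Δ_0 - p'(-2)) = 38 and h_1·m_1 + 2h_1·m_2 = 6(p'(2) - Δ_1) = -6.
Forward elimination and back-substitution give m_0 = 28/3, m_1 = -6, m_2 = 0.

-6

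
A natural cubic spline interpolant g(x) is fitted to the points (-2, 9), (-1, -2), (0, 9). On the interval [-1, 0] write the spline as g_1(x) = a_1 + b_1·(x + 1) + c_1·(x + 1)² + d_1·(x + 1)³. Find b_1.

With m_i denoting the second derivative at x_i, h_i = 1, 1, and Δ_i = (y_(i+1) − y_i)/h_i = -11, 11:
  1·m_0 + 4·m_1 + 1·m_2 = 6(Δ_1 - Δ_0) = 132
Natural end conditions: m_0 = m_2 = 0.
Solving: m_0 = 0, m_1 = 33, m_2 = 0.
On [-1, 0], with g_1(x) = a_1 + b_1·(x + 1) + c_1·(x + 1)² + d_1·(x + 1)³: c_1 = m_1/2 = 33/2, d_1 = (m_2 - m_1)/(6h_1) = -11/2, b_1 = Δ_1 - h_1(2m_1 + m_2)/6 = 0.

0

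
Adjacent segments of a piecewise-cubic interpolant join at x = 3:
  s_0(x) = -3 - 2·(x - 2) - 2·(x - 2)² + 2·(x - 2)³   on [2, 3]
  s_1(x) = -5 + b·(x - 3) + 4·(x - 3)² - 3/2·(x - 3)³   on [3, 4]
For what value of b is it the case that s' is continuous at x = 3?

0

s_0'(x) = -2 - 4·(x - 2) + 6·(x - 2)², so s_0'(3) = 0. On the right, s_1'(3) = b, so b = 0.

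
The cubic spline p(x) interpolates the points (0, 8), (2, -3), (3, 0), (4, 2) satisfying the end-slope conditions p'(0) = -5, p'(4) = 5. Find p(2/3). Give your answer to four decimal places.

Let M_i = p''(x_i). Step sizes h_i = 2, 1, 1; slopes of the chords Δ_i = (y_(i+1) - y_i)/h_i = -11/2, 3, 2.
  2·M_0 + 6·M_1 + 1·M_2 = 6(Δ_1 - Δ_0) = 51
  1·M_1 + 4·M_2 + 1·M_3 = 6(Δ_2 - Δ_1) = -6
Clamped end conditions give two more equations: 2h_0·M_0 + h_0·M_1 = 6(Δ_0 - p'(0)) = -3 and h_2·M_2 + 2h_2·M_3 = 6(p'(4) - Δ_2) = 18.
Solving the tridiagonal system: M_0 = -149/22, M_1 = 265/22, M_2 = -85/11, M_3 = 283/22.
On [0, 2], p(x) = 8 - 5·x - 149/44·x² + 69/44·x³.
With x = 2/3: p(2/3) = 359/99.

3.6263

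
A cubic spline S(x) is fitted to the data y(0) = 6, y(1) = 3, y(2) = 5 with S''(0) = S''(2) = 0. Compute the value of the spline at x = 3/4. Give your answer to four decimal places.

Let m_i = S''(x_i). Step sizes h_i = 1, 1; slopes of the chords Δ_i = (y_(i+1) - y_i)/h_i = -3, 2.
  1·m_0 + 4·m_1 + 1·m_2 = 6(Δ_1 - Δ_0) = 30
Natural end conditions: m_0 = m_2 = 0.
Solving: m_0 = 0, m_1 = 15/2, m_2 = 0.
On [0, 1], S(x) = 6 - 17/4·x + 0·x² + 5/4·x³.
With x = 3/4: S(3/4) = 855/256.

3.3398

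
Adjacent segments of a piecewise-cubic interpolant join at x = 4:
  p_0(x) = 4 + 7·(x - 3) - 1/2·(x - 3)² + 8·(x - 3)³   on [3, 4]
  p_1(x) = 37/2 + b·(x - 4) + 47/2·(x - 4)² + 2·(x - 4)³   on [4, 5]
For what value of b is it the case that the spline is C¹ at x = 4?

p_0'(x) = 7 - 1·(x - 3) + 24·(x - 3)², so p_0'(4) = 30. On the right, p_1'(4) = b, so b = 30.

30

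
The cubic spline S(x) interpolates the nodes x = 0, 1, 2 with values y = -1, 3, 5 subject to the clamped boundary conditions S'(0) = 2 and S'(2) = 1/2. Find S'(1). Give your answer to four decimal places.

Let M_i = S''(x_i). Step sizes h_i = 1, 1; slopes of the chords Δ_i = (y_(i+1) - y_i)/h_i = 4, 2.
  1·M_0 + 4·M_1 + 1·M_2 = 6(Δ_1 - Δ_0) = -12
Clamped end conditions give two more equations: 2h_0·M_0 + h_0·M_1 = 6(Δ_0 - S'(0)) = 12 and h_1·M_1 + 2h_1·M_2 = 6(S'(2) - Δ_1) = -9.
Forward elimination and back-substitution give M_0 = 33/4, M_1 = -9/2, M_2 = -9/4.
On [1, 2], S'(x) = b_1 + 2c_1·(x - 1) + 3d_1·(x - 1)² with b_1 = Δ_1 - h_1(2M_1 + M_2)/6 = 31/8, c_1 = M_1/2 = -9/4, d_1 = (M_2 - M_1)/(6h_1) = 3/8. So S'(1) = 31/8.

3.8750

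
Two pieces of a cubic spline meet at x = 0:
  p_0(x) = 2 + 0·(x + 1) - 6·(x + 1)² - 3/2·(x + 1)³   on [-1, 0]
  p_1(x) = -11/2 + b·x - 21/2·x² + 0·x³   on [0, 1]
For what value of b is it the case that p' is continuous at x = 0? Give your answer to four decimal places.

p_0'(x) = 0 - 12·(x + 1) - 9/2·(x + 1)², so p_0'(0) = -33/2. On the right, p_1'(0) = b, so b = -33/2.

-16.5000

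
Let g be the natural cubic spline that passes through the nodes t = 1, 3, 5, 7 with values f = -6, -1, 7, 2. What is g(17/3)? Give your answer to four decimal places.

With M_i denoting the second derivative at x_i, h_i = 2, 2, 2, and Δ_i = (y_(i+1) − y_i)/h_i = 5/2, 4, -5/2:
  2·M_0 + 8·M_1 + 2·M_2 = 6(Δ_1 - Δ_0) = 9
  2·M_1 + 8·M_2 + 2·M_3 = 6(Δ_2 - Δ_1) = -39
Natural end conditions: M_0 = M_3 = 0.
Hence M_0 = 0, M_1 = 5/2, M_2 = -11/2, M_3 = 0.
On [5, 7], g(t) = 7 + 7/6·(t - 5) - 11/4·(t - 5)² + 11/24·(t - 5)³.
With (t - 5) = 2/3: g(17/3) = 542/81.

6.6914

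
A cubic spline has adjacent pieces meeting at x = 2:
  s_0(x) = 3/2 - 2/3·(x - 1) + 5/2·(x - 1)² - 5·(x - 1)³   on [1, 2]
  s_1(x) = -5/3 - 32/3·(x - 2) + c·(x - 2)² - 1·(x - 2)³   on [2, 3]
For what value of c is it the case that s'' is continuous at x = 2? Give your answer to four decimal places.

s_0''(x) = 5 - 30·(x - 1), so s_0''(2) = -25. On the right, s_1''(2) = 2c, so c = -25/2.

-12.5000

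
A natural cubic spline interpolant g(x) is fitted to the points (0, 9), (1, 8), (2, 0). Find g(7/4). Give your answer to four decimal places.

With M_i denoting the second derivative at x_i, h_i = 1, 1, and Δ_i = (y_(i+1) − y_i)/h_i = -1, -8:
  1·M_0 + 4·M_1 + 1·M_2 = 6(Δ_1 - Δ_0) = -42
Natural end conditions: M_0 = M_2 = 0.
Hence M_0 = 0, M_1 = -21/2, M_2 = 0.
On [1, 2], g(x) = 8 - 9/2·(x - 1) - 21/4·(x - 1)² + 7/4·(x - 1)³.
With (x - 1) = 3/4: g(7/4) = 617/256.

2.4102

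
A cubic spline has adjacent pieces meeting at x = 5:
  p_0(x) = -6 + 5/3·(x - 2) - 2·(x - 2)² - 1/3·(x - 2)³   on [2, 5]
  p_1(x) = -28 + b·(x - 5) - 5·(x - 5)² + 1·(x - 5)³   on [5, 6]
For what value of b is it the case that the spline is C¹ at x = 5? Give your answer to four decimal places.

-19.3333

p_0'(x) = 5/3 - 4·(x - 2) - 1·(x - 2)², so p_0'(5) = -58/3. On the right, p_1'(5) = b, so b = -58/3.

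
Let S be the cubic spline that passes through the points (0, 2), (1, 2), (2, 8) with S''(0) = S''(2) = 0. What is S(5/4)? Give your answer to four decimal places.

Let σ_i = S''(x_i). Step sizes h_i = 1, 1; slopes of the chords Δ_i = (y_(i+1) - y_i)/h_i = 0, 6.
  1·σ_0 + 4·σ_1 + 1·σ_2 = 6(Δ_1 - Δ_0) = 36
Natural end conditions: σ_0 = σ_2 = 0.
Hence σ_0 = 0, σ_1 = 9, σ_2 = 0.
On [1, 2], S(x) = 2 + 3·(x - 1) + 9/2·(x - 1)² - 3/2·(x - 1)³.
With (x - 1) = 1/4: S(5/4) = 385/128.

3.0078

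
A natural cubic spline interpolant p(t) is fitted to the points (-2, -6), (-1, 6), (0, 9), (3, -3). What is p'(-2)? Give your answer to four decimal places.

14.0968

Write m_i for p''(x_i). With h_i = 1, 1, 3 and divided differences Δ_i = 12, 3, -4, the continuity of p' gives the tridiagonal system
  1·m_0 + 4·m_1 + 1·m_2 = 6(Δ_1 - Δ_0) = -54
  1·m_1 + 8·m_2 + 3·m_3 = 6(Δ_2 - Δ_1) = -42
Natural end conditions: m_0 = m_3 = 0.
Solving the tridiagonal system: m_0 = 0, m_1 = -390/31, m_2 = -114/31, m_3 = 0.
On [-2, -1], p'(t) = b_0 + 2c_0·(t + 2) + 3d_0·(t + 2)² with b_0 = Δ_0 - h_0(2m_0 + m_1)/6 = 437/31, c_0 = m_0/2 = 0, d_0 = (m_1 - m_0)/(6h_0) = -65/31. So p'(-2) = 437/31.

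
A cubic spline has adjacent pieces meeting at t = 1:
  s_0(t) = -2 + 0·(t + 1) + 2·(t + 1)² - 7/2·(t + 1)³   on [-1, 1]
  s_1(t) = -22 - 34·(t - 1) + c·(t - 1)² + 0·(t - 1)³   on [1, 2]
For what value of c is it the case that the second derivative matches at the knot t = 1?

s_0''(t) = 4 - 21·(t + 1), so s_0''(1) = -38. On the right, s_1''(1) = 2c, so c = -19.

-19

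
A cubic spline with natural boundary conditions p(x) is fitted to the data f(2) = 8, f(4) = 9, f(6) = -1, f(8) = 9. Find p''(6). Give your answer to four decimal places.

Write σ_i for p''(x_i). With h_i = 2, 2, 2 and divided differences Δ_i = 1/2, -5, 5, the continuity of p' gives the tridiagonal system
  2·σ_0 + 8·σ_1 + 2·σ_2 = 6(Δ_1 - Δ_0) = -33
  2·σ_1 + 8·σ_2 + 2·σ_3 = 6(Δ_2 - Δ_1) = 60
Natural end conditions: σ_0 = σ_3 = 0.
Solving the tridiagonal system: σ_0 = 0, σ_1 = -32/5, σ_2 = 91/10, σ_3 = 0.

9.1000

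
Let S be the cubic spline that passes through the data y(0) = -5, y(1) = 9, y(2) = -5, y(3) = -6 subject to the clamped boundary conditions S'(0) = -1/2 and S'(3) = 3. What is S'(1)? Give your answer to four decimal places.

3.3333

Let σ_i = S''(x_i). Step sizes h_i = 1, 1, 1; slopes of the chords Δ_i = (y_(i+1) - y_i)/h_i = 14, -14, -1.
  1·σ_0 + 4·σ_1 + 1·σ_2 = 6(Δ_1 - Δ_0) = -168
  1·σ_1 + 4·σ_2 + 1·σ_3 = 6(Δ_2 - Δ_1) = 78
Clamped end conditions give two more equations: 2h_0·σ_0 + h_0·σ_1 = 6(Δ_0 - S'(0)) = 87 and h_2·σ_2 + 2h_2·σ_3 = 6(S'(3) - Δ_2) = 24.
Solving: σ_0 = 238/3, σ_1 = -215/3, σ_2 = 118/3, σ_3 = -23/3.
On [1, 2], S'(x) = b_1 + 2c_1·(x - 1) + 3d_1·(x - 1)² with b_1 = Δ_1 - h_1(2σ_1 + σ_2)/6 = 10/3, c_1 = σ_1/2 = -215/6, d_1 = (σ_2 - σ_1)/(6h_1) = 37/2. So S'(1) = 10/3.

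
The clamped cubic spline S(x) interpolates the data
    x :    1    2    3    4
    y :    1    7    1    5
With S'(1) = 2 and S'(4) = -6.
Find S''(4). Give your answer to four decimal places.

-47.7333

With m_i denoting the second derivative at x_i, h_i = 1, 1, 1, and Δ_i = (y_(i+1) − y_i)/h_i = 6, -6, 4:
  1·m_0 + 4·m_1 + 1·m_2 = 6(Δ_1 - Δ_0) = -72
  1·m_1 + 4·m_2 + 1·m_3 = 6(Δ_2 - Δ_1) = 60
Clamped end conditions give two more equations: 2h_0·m_0 + h_0·m_1 = 6(Δ_0 - S'(1)) = 24 and h_2·m_2 + 2h_2·m_3 = 6(S'(4) - Δ_2) = -60.
Hence m_0 = 436/15, m_1 = -512/15, m_2 = 532/15, m_3 = -716/15.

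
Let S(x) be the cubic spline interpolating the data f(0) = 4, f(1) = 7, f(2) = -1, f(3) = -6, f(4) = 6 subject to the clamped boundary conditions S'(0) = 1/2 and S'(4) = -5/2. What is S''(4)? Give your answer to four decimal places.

Write M_i for S''(x_i). With h_i = 1, 1, 1, 1 and divided differences Δ_i = 3, -8, -5, 12, the continuity of S' gives the tridiagonal system
  1·M_0 + 4·M_1 + 1·M_2 = 6(Δ_1 - Δ_0) = -66
  1·M_1 + 4·M_2 + 1·M_3 = 6(Δ_2 - Δ_1) = 18
  1·M_2 + 4·M_3 + 1·M_4 = 6(Δ_3 - Δ_2) = 102
Clamped end conditions give two more equations: 2h_0·M_0 + h_0·M_1 = 6(Δ_0 - S'(0)) = 15 and h_3·M_3 + 2h_3·M_4 = 6(S'(4) - Δ_3) = -87.
Solving: M_0 = 501/28, M_1 = -291/14, M_2 = -3/4, M_3 = 585/14, M_4 = -1803/28.

-64.3929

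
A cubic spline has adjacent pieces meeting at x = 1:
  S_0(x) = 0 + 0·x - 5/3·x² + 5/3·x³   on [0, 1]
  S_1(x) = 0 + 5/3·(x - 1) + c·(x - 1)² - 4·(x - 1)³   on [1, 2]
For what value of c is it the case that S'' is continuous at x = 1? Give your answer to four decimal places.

S_0''(x) = -10/3 + 10·x, so S_0''(1) = 20/3. On the right, S_1''(1) = 2c, so c = 10/3.

3.3333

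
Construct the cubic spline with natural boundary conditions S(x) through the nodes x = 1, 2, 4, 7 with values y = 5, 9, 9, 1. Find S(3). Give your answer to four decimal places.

Let M_i = S''(x_i). Step sizes h_i = 1, 2, 3; slopes of the chords Δ_i = (y_(i+1) - y_i)/h_i = 4, 0, -8/3.
  1·M_0 + 6·M_1 + 2·M_2 = 6(Δ_1 - Δ_0) = -24
  2·M_1 + 10·M_2 + 3·M_3 = 6(Δ_2 - Δ_1) = -16
Natural end conditions: M_0 = M_3 = 0.
Forward elimination and back-substitution give M_0 = 0, M_1 = -26/7, M_2 = -6/7, M_3 = 0.
On [2, 4], S(x) = 9 + 58/21·(x - 2) - 13/7·(x - 2)² + 5/21·(x - 2)³.
With (x - 2) = 1: S(3) = 71/7.

10.1429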